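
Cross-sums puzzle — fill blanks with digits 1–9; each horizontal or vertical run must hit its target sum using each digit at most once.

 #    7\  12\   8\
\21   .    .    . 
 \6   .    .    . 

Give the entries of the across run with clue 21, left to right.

6 in 3 cells must be {1,2,3}.
The 6 across and the 12 down share only 3, so R2C2 = 3.
R1C2 = 12 − 3 = 9 completes the 12 down.
Nothing is forced directly, so branch on R1C1, whose candidates are 4 or 5. If R1C1 = 4: then R1C3 would have to be in {8} for the 21 across but in {1,2,3,5,6,7} for the 8 down — contradiction. So R1C1 = 5.
R1C3 = 21 − 14 = 7 completes the 21 across.
R2C1 = 7 − 5 = 2 completes the 7 down.
R2C3 = 6 − 5 = 1 completes the 6 across.

5 9 7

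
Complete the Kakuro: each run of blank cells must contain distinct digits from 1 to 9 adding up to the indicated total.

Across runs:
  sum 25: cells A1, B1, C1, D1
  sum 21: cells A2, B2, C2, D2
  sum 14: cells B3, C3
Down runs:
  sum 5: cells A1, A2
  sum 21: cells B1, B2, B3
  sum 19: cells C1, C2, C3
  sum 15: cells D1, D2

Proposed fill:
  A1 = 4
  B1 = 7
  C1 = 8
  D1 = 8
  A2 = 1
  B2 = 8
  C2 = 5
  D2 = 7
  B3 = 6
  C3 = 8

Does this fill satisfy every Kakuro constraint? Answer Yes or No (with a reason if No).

No — the across run A1–D1 sums to 27, not 25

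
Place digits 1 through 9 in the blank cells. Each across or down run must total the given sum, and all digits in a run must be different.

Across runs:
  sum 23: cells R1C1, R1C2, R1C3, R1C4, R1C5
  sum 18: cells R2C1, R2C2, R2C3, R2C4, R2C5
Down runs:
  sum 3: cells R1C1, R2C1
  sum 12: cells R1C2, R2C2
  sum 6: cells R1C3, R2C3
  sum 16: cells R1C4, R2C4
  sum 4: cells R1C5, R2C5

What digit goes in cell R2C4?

3 in 2 cells must be {1,2}; 16 in 2 cells must be {7,9}; 4 in 2 cells must be {1,3}.
Only 7 fits R2C4 under both its across sum 18 and down sum 16.

7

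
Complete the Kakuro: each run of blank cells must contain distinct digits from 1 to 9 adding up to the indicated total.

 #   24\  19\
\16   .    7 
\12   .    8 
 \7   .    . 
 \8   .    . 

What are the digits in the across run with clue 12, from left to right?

4, 8

16 in 2 cells must be {7,9}.
R1C1 = 16 − 7 = 9 completes the 16 across.
R2C1 = 12 − 8 = 4 completes the 12 across.
No cell is forced outright now. R3C2 can only be 1 or 3 (the digits allowed by both its 7 across and its 19 down). If R3C2 = 3: then R3C1 would have to be in {4} for the 7 across but in {3,5,6,8} for the 24 down — contradiction. So R3C2 = 1.
R3C1 = 7 − 1 = 6 completes the 7 across.
R4C1 = 24 − 19 = 5 completes the 24 down.
R4C2 = 8 − 5 = 3 completes the 8 across.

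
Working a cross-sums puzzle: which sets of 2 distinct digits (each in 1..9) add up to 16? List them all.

{7,9}

2 distinct digits from 1–9 sum between 3 and 17.
Only one set works: {7,9}.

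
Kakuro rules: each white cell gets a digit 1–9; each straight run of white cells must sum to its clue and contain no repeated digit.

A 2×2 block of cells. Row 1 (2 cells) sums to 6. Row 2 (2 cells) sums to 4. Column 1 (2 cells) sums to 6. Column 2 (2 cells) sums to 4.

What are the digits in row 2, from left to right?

4 in 2 cells must be {1,3}.
The 6 across and the 4 down share only 1, so (1,2) = 1.
The 4 across and the 6 down share only 1, so (2,1) = 1.
(2,2) = 4 − 1 = 3 completes the 4 across.
(1,1) = 6 − 1 = 5 completes the 6 across.

1 3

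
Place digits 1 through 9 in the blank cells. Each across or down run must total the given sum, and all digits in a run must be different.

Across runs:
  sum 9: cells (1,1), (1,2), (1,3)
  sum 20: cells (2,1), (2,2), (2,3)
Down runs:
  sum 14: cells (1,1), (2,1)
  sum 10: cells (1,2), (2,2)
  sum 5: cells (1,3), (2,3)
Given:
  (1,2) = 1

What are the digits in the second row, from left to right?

8, 9, 3

(2,2) = 10 − 1 = 9 completes the 10 down.
No cell is forced outright now. (2,3) can only be 3 or 4 (the digits allowed by both its 20 across and its 5 down). If (2,3) = 4: then (1,3) would have to be in {2,3,5,6} for the 9 across but in {1} for the 5 down — contradiction. So (2,3) = 3.
(1,3) = 5 − 3 = 2 completes the 5 down.
(2,1) = 20 − 12 = 8 completes the 20 across.
(1,1) = 9 − 3 = 6 completes the 9 across.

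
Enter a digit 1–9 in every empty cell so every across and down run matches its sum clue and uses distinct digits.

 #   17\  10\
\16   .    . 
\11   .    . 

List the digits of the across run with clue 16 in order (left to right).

9 7

16 in 2 cells must be {7,9}; 17 in 2 cells must be {8,9}.
The 16 across and the 17 down share only 9, so R1C1 = 9.
R1C2 = 16 − 9 = 7 completes the 16 across.
R2C1 = 17 − 9 = 8 completes the 17 down.
R2C2 = 11 − 8 = 3 completes the 11 across.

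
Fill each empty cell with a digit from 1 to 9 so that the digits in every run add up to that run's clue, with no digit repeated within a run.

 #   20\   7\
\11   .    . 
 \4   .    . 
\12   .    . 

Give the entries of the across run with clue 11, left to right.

9, 2

4 in 2 cells must be {1,3}; 7 in 3 cells must be {1,2,4}.
The 4 across and the 20 down share only 3, so R2C1 = 3.
R2C2 = 4 − 3 = 1 completes the 4 across.
Given what's placed, R3C2 must be 4 to fit the 12 across and 7 down.
R1C2 = 7 − 5 = 2 completes the 7 down.
R3C1 = 12 − 4 = 8 completes the 12 across.
R1C1 = 11 − 2 = 9 completes the 11 across.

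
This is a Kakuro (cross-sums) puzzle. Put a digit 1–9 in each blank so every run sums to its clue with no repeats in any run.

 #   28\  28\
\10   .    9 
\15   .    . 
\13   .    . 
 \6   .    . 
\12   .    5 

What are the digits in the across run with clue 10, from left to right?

R1C1 = 10 − 9 = 1 completes the 10 across.
R5C1 = 12 − 5 = 7 completes the 12 across.
Given what's placed, R4C1 must be 5 to fit the 6 across and 28 down.
R4C2 = 6 − 5 = 1 completes the 6 across.
Nothing is forced directly, so branch on R2C1, whose candidates are 6 or 9. If R2C1 = 6: then R2C2 would have to be in {9} for the 15 across but in {6,7} for the 28 down — contradiction. So R2C1 = 9.
R2C2 = 15 − 9 = 6 completes the 15 across.
R3C1 = 28 − 22 = 6 completes the 28 down.
R3C2 = 13 − 6 = 7 completes the 13 across.

1, 9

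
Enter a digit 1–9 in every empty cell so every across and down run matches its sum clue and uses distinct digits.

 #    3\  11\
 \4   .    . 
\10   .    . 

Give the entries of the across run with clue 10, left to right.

2 8

4 in 2 cells must be {1,3}; 3 in 2 cells must be {1,2}.
The 4 across and the 3 down share only 1, so R1C1 = 1.
R1C2 = 4 − 1 = 3 completes the 4 across.
R2C1 = 3 − 1 = 2 completes the 3 down.
R2C2 = 10 − 2 = 8 completes the 10 across.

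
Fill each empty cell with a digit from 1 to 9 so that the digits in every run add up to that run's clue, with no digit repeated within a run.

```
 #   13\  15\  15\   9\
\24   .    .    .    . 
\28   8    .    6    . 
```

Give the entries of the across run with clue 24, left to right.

R1C1 = 13 − 8 = 5 completes the 13 down.
R1C3 = 15 − 6 = 9 completes the 15 down.
Given what's placed, R2C2 must be 9 to fit the 28 across and 15 down.
R2C4 = 28 − 23 = 5 completes the 28 across.
R1C2 = 15 − 9 = 6 completes the 15 down.
R1C4 = 24 − 20 = 4 completes the 24 across.

5, 6, 9, 4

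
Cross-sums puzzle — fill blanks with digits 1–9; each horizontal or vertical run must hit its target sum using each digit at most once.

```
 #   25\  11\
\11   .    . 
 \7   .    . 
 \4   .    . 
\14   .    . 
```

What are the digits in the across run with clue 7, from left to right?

4 in 2 cells must be {1,3}; 11 in 4 cells must be {1,2,3,5}.
Only 5 fits R4C2 under both its across sum 14 and down sum 11.
R4C1 = 14 − 5 = 9 completes the 14 across.
Nothing is forced directly, so branch on R1C2, whose candidates are 2 or 3. If R1C2 = 2: then R1C1 would have to be in {9} for the 11 across but in {1,2,3,4,5,6,7,8} for the 25 down — contradiction. So R1C2 = 3.
R1C1 = 11 − 3 = 8 completes the 11 across.
R3C2 = 1: the only remaining digit allowed by both the 4 across and the 11 down.
R2C2 = 11 − 9 = 2 completes the 11 down.
R3C1 = 4 − 1 = 3 completes the 4 across.
R2C1 = 7 − 2 = 5 completes the 7 across.

5 2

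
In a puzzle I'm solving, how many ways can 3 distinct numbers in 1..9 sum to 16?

3 distinct digits from 1–9 sum between 6 and 24.

8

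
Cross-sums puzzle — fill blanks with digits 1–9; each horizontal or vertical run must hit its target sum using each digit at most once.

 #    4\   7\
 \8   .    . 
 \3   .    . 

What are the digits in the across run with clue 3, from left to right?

1 2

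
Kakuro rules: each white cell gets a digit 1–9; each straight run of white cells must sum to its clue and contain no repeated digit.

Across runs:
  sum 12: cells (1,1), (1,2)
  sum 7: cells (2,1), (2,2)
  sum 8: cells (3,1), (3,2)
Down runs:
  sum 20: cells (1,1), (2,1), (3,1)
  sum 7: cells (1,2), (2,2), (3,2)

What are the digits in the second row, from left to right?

5 2

7 in 3 cells must be {1,2,4}.
The 12 across and the 7 down share only 4, so (1,2) = 4.
(1,1) = 12 − 4 = 8 completes the 12 across.
Nothing is forced directly, so branch on (2,1), whose candidates are 3 or 5. If (2,1) = 3: then (2,2) would have to be in {4} for the 7 across but in {1,2} for the 7 down — contradiction. So (2,1) = 5.
(2,2) = 7 − 5 = 2 completes the 7 across.
(3,1) = 20 − 13 = 7 completes the 20 down.
(3,2) = 8 − 7 = 1 completes the 8 across.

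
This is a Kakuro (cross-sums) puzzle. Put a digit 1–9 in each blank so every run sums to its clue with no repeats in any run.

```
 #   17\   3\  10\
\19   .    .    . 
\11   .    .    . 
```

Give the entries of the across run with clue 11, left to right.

17 in 2 cells must be {8,9}; 3 in 2 cells must be {1,2}.
The 19 across and the 3 down share only 2, so R1C2 = 2.
The 11 across and the 17 down share only 8, so R2C1 = 8.
R2C2 = 3 − 2 = 1 completes the 3 down.
R2C3 = 11 − 9 = 2 completes the 11 across.
R1C1 = 17 − 8 = 9 completes the 17 down.
R1C3 = 19 − 11 = 8 completes the 19 across.

8 1 2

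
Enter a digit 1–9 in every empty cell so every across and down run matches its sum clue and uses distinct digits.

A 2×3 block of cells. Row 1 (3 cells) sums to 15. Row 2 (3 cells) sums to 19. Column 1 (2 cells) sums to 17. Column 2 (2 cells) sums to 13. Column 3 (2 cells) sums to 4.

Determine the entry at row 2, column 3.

17 in 2 cells must be {8,9}; 4 in 2 cells must be {1,3}.
The 19 across and the 4 down share only 3, so (2,3) = 3.
(1,3) = 4 − 3 = 1 completes the 4 down.
Given what's placed, (2,1) must be 9 to fit the 19 across and 17 down.
(2,2) = 19 − 12 = 7 completes the 19 across.
(1,1) = 17 − 9 = 8 completes the 17 down.
(1,2) = 15 − 9 = 6 completes the 15 across.

3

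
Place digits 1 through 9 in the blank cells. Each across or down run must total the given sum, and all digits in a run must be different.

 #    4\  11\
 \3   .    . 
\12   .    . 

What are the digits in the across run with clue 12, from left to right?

3 in 2 cells must be {1,2}; 4 in 2 cells must be {1,3}.
The 3 across and the 4 down share only 1, so R1C1 = 1.
R1C2 = 3 − 1 = 2 completes the 3 across.
R2C1 = 4 − 1 = 3 completes the 4 down.
R2C2 = 12 − 3 = 9 completes the 12 across.

3 9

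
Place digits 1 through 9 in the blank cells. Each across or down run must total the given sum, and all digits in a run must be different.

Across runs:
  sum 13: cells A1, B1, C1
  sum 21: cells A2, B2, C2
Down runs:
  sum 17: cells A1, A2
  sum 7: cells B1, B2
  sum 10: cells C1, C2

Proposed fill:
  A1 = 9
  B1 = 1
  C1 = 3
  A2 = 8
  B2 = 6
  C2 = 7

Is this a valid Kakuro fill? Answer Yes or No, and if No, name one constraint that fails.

Across: 9+1+3=13; 8+6+7=21. Down: 9+8=17; 1+6=7; 3+7=10. No digit repeats within any run.

Yes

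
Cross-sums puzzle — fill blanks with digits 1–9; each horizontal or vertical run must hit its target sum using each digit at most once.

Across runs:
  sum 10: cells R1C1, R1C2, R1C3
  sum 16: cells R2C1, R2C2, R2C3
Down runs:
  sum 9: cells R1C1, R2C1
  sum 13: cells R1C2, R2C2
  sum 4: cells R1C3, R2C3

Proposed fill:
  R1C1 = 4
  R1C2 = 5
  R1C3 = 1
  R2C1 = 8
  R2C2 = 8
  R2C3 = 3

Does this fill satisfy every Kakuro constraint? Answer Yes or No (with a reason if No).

No — the down run R1C1–R2C1 sums to 12, not 9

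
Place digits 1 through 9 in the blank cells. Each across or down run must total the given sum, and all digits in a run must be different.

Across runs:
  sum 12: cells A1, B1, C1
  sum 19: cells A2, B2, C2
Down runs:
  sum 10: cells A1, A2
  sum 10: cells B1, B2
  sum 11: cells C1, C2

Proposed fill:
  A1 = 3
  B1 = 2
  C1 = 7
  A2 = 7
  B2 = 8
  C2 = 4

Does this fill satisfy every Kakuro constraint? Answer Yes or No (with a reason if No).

Yes

Across: 3+2+7=12; 7+8+4=19. Down: 3+7=10; 2+8=10; 7+4=11. No digit repeats within any run.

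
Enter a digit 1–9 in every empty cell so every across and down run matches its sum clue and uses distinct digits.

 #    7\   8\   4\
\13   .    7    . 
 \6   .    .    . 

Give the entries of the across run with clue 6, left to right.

2 1 3

6 in 3 cells must be {1,2,3}; 4 in 2 cells must be {1,3}.
Given what's placed, R1C3 must be 1 to fit the 13 across and 4 down.
R2C2 = 8 − 7 = 1 completes the 8 down.
R2C3 = 4 − 1 = 3 completes the 4 down.
R1C1 = 13 − 8 = 5 completes the 13 across.
R2C1 = 6 − 4 = 2 completes the 6 across.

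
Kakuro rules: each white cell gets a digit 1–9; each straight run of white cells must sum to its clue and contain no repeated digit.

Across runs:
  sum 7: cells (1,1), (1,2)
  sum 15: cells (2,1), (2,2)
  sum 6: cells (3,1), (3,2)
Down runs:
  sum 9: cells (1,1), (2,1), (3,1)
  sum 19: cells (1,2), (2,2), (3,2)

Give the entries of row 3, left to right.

2 4

The 15 across and the 9 down share only 6, so (2,1) = 6.
(2,2) = 15 − 6 = 9 completes the 15 across.
Nothing is forced directly, so branch on (1,1), whose candidates are 1 or 2. If (1,1) = 2: then (1,2) would have to be in {5} for the 7 across but in {2,3,4,6,7,8} for the 19 down — contradiction. So (1,1) = 1.
(1,2) = 7 − 1 = 6 completes the 7 across.
(3,1) = 9 − 7 = 2 completes the 9 down.
(3,2) = 6 − 2 = 4 completes the 6 across.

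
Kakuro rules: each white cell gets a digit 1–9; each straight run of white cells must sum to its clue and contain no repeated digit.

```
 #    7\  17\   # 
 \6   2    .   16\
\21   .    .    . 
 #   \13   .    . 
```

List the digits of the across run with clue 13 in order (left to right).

6 7

16 in 2 cells must be {7,9}.
R1C2 = 6 − 2 = 4 completes the 6 across.
R2C1 = 7 − 2 = 5 completes the 7 down.
R2C2 = 7: the only remaining digit allowed by both the 21 across and the 17 down.
R2C3 = 21 − 12 = 9 completes the 21 across.
R3C2 = 17 − 11 = 6 completes the 17 down.
R3C3 = 13 − 6 = 7 completes the 13 across.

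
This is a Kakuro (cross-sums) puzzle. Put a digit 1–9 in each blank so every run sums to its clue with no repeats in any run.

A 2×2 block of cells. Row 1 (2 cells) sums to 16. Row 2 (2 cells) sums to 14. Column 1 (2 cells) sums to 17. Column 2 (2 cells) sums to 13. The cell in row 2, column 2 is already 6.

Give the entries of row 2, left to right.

16 in 2 cells must be {7,9}; 17 in 2 cells must be {8,9}.
(1,1) = 9: only digit in both the 16-across and 17-down candidate sets.
(1,2) = 16 − 9 = 7 completes the 16 across.
(2,1) = 14 − 6 = 8 completes the 14 across.

8 6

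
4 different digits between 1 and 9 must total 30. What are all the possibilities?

{6,7,8,9}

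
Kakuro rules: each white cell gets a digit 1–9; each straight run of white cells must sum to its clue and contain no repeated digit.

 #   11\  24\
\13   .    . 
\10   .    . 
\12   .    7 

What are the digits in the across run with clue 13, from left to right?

4 9

24 in 3 cells must be {7,8,9}.
R3C1 = 12 − 7 = 5 completes the 12 across.
R1C1 = 4: the only remaining digit allowed by both the 13 across and the 11 down.
R1C2 = 13 − 4 = 9 completes the 13 across.
R2C1 = 11 − 9 = 2 completes the 11 down.
R2C2 = 10 − 2 = 8 completes the 10 across.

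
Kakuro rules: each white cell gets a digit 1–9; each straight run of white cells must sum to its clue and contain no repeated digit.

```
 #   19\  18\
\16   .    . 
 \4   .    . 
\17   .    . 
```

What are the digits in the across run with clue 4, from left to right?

3 1

16 in 2 cells must be {7,9}; 4 in 2 cells must be {1,3}; 17 in 2 cells must be {8,9}.
The 4 across and the 19 down share only 3, so R2C1 = 3.
R2C2 = 4 − 3 = 1 completes the 4 across.
Given what's placed, R3C1 must be 9 to fit the 17 across and 19 down.
R3C2 = 17 − 9 = 8 completes the 17 across.
R1C1 = 19 − 12 = 7 completes the 19 down.
R1C2 = 16 − 7 = 9 completes the 16 across.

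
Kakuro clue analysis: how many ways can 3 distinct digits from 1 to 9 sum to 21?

3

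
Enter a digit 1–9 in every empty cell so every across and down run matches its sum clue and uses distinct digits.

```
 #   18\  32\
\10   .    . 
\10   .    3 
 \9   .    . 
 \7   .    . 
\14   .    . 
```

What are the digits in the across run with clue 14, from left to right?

R2C1 = 10 − 3 = 7 completes the 10 across.
Given what's placed, R4C2 must be 5 to fit the 7 across and 32 down.
Given what's placed, R5C1 must be 5 to fit the 14 across and 18 down.
R5C2 = 14 − 5 = 9 completes the 14 across.

5, 9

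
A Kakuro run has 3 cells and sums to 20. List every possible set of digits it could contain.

{3,8,9}; {4,7,9}; {5,6,9}; {5,7,8}

3 distinct digits from 1–9 sum between 6 and 24.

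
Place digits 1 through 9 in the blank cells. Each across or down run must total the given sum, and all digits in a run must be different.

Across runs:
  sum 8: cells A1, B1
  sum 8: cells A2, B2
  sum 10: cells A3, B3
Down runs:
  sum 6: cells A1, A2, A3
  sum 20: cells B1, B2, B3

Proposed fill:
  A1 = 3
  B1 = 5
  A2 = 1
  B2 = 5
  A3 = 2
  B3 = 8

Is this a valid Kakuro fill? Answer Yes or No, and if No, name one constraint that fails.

No — the across run A2–B2 sums to 6, not 8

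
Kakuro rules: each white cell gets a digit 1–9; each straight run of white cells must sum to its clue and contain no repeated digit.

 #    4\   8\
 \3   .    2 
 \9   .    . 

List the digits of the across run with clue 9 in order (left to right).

3 in 2 cells must be {1,2}; 4 in 2 cells must be {1,3}.
R1C1 = 3 − 2 = 1 completes the 3 across.
R2C1 = 4 − 1 = 3 completes the 4 down.
R2C2 = 9 − 3 = 6 completes the 9 across.

3 6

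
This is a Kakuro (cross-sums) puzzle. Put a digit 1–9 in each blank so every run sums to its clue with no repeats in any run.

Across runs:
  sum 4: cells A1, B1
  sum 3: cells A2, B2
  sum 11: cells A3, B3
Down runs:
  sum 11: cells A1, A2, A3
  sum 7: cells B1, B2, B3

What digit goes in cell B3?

4 in 2 cells must be {1,3}; 3 in 2 cells must be {1,2}; 7 in 3 cells must be {1,2,4}.
The 4 across and the 7 down share only 1, so B1 = 1.
Given what's placed, B2 must be 2 to fit the 3 across and 7 down.
B3 = 7 − 3 = 4 completes the 7 down.
A1 = 4 − 1 = 3 completes the 4 across.
A2 = 3 − 2 = 1 completes the 3 across.
A3 = 11 − 4 = 7 completes the 11 across.

4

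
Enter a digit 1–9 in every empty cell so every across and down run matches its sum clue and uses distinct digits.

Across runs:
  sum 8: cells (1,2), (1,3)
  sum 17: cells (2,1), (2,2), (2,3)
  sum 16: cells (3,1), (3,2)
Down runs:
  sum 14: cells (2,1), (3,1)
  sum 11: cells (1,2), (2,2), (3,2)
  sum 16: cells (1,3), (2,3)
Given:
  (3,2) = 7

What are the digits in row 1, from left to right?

1, 7

16 in 2 cells must be {7,9}.
Only 7 fits (1,3) under both its across sum 8 and down sum 16.
(2,3) = 16 − 7 = 9 completes the 16 down.
(3,1) = 16 − 7 = 9 completes the 16 across.
(1,2) = 8 − 7 = 1 completes the 8 across.
(2,1) = 14 − 9 = 5 completes the 14 down.
(2,2) = 17 − 14 = 3 completes the 17 across.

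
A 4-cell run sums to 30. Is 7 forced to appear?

Yes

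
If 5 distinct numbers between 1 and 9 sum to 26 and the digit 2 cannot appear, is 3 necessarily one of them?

No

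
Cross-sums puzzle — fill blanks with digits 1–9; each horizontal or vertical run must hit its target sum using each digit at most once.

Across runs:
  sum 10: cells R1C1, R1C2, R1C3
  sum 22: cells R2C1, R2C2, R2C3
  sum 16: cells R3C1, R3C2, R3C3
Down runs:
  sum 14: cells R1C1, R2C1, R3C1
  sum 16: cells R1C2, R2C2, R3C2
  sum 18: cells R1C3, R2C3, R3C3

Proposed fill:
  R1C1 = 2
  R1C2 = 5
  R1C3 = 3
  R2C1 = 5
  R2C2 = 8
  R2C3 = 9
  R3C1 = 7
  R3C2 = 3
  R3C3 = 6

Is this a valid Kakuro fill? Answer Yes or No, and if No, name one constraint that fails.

Across: 2+5+3=10; 5+8+9=22; 7+3+6=16. Down: 2+5+7=14; 5+8+3=16; 3+9+6=18. No digit repeats within any run.

Yes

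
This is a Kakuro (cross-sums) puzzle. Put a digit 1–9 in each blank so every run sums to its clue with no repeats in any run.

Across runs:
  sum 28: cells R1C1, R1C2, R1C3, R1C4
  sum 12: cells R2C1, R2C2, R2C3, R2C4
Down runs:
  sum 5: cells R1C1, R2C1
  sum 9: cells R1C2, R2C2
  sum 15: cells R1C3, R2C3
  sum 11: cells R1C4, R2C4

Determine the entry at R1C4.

8

Only 4 fits R1C1 under both its across sum 28 and down sum 5.
R2C1 = 5 − 4 = 1 completes the 5 down.
Given what's placed, R2C3 must be 6 to fit the 12 across and 15 down.
R1C3 = 15 − 6 = 9 completes the 15 down.
No cell is forced outright now. R2C2 can only be 2 or 3 (the digits allowed by both its 12 across and its 9 down). If R2C2 = 3: then R1C2 would have to be in {7,8} for the 28 across but in {6} for the 9 down — contradiction. So R2C2 = 2.
R1C2 = 9 − 2 = 7 completes the 9 down.
R1C4 = 28 − 20 = 8 completes the 28 across.
R2C4 = 12 − 9 = 3 completes the 12 across.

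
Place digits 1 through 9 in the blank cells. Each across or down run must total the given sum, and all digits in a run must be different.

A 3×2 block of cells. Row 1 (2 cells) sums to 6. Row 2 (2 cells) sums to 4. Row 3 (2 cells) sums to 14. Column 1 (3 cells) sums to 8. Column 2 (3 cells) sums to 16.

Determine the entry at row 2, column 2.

4 in 2 cells must be {1,3}.
The 14 across and the 8 down share only 5, so (3,1) = 5.
(3,2) = 14 − 5 = 9 completes the 14 across.
Given what's placed, (2,1) must be 1 to fit the 4 across and 8 down.
(2,2) = 4 − 1 = 3 completes the 4 across.
(1,1) = 8 − 6 = 2 completes the 8 down.
(1,2) = 6 − 2 = 4 completes the 6 across.

3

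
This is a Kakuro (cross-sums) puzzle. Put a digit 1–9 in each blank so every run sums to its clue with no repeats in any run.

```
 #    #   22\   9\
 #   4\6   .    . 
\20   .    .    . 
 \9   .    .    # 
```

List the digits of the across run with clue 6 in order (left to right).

4 in 2 cells must be {1,3}.
The 6 across and the 22 down share only 5, so R1C2 = 5.
R1C3 = 6 − 5 = 1 completes the 6 across.
Intersecting the 20 across with the 4 down forces R2C1 = 3.
R2C3 = 9 − 1 = 8 completes the 9 down.
R3C1 = 4 − 3 = 1 completes the 4 down.
R3C2 = 9 − 1 = 8 completes the 9 across.
R2C2 = 20 − 11 = 9 completes the 20 across.

5, 1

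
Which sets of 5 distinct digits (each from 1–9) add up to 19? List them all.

5 distinct digits from 1–9 sum between 15 and 35.

{1,2,3,4,9}; {1,2,3,5,8}; {1,2,3,6,7}; {1,2,4,5,7}; {1,3,4,5,6}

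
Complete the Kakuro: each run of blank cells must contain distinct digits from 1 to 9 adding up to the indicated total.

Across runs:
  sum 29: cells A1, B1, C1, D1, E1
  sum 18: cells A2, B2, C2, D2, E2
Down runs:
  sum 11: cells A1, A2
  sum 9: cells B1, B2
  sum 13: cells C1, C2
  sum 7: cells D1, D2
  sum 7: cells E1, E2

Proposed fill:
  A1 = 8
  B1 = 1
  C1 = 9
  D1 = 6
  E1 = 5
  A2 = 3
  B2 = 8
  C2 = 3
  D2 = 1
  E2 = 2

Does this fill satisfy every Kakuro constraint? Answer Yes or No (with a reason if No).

No — the down run C1–C2 sums to 12, not 13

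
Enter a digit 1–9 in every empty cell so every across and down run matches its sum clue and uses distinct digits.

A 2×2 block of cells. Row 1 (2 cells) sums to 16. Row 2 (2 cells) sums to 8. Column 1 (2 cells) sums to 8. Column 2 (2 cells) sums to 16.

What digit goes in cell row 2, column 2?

7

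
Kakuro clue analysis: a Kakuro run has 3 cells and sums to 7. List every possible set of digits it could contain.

{1,2,4}

3 distinct digits from 1–9 sum between 6 and 24.
Only one set works: {1,2,4}.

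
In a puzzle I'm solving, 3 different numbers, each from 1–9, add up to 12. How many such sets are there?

7

3 distinct digits from 1–9 sum between 6 and 24.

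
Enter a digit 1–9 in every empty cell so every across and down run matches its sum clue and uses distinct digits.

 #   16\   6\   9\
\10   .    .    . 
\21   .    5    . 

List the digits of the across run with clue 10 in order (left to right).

16 in 2 cells must be {7,9}.
The 10 across and the 16 down share only 7, so R1C1 = 7.
R1C2 = 6 − 5 = 1 completes the 6 down.
R1C3 = 10 − 8 = 2 completes the 10 across.
R2C1 = 16 − 7 = 9 completes the 16 down.
R2C3 = 21 − 14 = 7 completes the 21 across.

7 1 2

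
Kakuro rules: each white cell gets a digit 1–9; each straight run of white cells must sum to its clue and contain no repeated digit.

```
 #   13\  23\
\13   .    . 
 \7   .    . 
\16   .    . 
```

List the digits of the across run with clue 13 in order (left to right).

16 in 2 cells must be {7,9}; 23 in 3 cells must be {6,8,9}.
The 7 across and the 23 down share only 6, so R2C2 = 6.
Given what's placed, R3C2 must be 9 to fit the 16 across and 23 down.
R1C2 = 23 − 15 = 8 completes the 23 down.
R2C1 = 7 − 6 = 1 completes the 7 across.
R3C1 = 16 − 9 = 7 completes the 16 across.
R1C1 = 13 − 8 = 5 completes the 13 across.

5 8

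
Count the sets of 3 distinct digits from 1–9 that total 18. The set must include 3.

2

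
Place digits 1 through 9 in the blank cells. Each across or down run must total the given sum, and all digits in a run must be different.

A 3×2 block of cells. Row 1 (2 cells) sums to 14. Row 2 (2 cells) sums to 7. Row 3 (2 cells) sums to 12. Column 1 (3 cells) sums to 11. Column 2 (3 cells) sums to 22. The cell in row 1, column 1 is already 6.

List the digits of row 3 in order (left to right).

(1,2) = 14 − 6 = 8 completes the 14 across.
(2,2) = 5: the only remaining digit allowed by both the 7 across and the 22 down.
(3,2) = 22 − 13 = 9 completes the 22 down.
(2,1) = 7 − 5 = 2 completes the 7 across.
(3,1) = 12 − 9 = 3 completes the 12 across.

3 9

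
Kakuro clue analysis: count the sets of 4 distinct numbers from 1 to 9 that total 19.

4 distinct digits from 1–9 sum between 10 and 30.

11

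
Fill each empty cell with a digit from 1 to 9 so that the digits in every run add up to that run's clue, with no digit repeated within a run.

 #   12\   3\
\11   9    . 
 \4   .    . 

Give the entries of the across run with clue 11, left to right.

9 2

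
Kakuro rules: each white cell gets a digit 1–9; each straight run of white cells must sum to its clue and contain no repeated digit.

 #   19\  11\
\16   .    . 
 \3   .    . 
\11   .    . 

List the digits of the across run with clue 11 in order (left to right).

8 3

16 in 2 cells must be {7,9}; 3 in 2 cells must be {1,2}.
The 16 across and the 11 down share only 7, so R1C2 = 7.
The 3 across and the 19 down share only 2, so R2C1 = 2.
R2C2 = 3 − 2 = 1 completes the 3 across.
R3C2 = 11 − 8 = 3 completes the 11 down.
R1C1 = 16 − 7 = 9 completes the 16 across.
R3C1 = 11 − 3 = 8 completes the 11 across.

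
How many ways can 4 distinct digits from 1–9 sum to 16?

4 distinct digits from 1–9 sum between 10 and 30.

8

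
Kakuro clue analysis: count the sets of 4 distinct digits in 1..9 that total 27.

4 distinct digits from 1–9 sum between 10 and 30.
Enumerating: {3,7,8,9}, {4,6,8,9}, {5,6,7,9}.

3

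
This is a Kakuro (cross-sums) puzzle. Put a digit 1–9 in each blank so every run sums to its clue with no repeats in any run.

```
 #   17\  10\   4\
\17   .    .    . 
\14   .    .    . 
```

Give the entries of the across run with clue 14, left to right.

9 4 1

17 in 2 cells must be {8,9}; 4 in 2 cells must be {1,3}.
Nothing is forced directly, so branch on R1C1, whose candidates are 8 or 9. If R1C1 = 9: that forces R2C1 = 8, R2C3 = 1, R1C3 = 3, after which R2C2 would have to be in {5} for the 14 across but in {1,2,3,4,6,7,8,9} for the 10 down — contradiction. So R1C1 = 8.
Given what's placed, R1C3 must be 3 to fit the 17 across and 4 down.
R2C1 = 17 − 8 = 9 completes the 17 down.
R2C3 = 4 − 3 = 1 completes the 4 down.
R1C2 = 17 − 11 = 6 completes the 17 across.
R2C2 = 14 − 10 = 4 completes the 14 across.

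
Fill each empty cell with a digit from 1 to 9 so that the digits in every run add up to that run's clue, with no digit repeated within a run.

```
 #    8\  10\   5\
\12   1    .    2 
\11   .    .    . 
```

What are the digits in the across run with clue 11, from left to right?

R1C2 = 12 − 3 = 9 completes the 12 across.
R2C1 = 8 − 1 = 7 completes the 8 down.
R2C2 = 10 − 9 = 1 completes the 10 down.
R2C3 = 11 − 8 = 3 completes the 11 across.

7 1 3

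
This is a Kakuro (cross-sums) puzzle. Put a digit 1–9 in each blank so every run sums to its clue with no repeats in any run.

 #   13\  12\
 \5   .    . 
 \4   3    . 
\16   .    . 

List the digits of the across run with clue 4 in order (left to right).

4 in 2 cells must be {1,3}; 16 in 2 cells must be {7,9}.
R2C2 = 4 − 3 = 1 completes the 4 across.
Given what's placed, R3C1 must be 9 to fit the 16 across and 13 down.
R3C2 = 16 − 9 = 7 completes the 16 across.
R1C1 = 13 − 12 = 1 completes the 13 down.
R1C2 = 5 − 1 = 4 completes the 5 across.

3, 1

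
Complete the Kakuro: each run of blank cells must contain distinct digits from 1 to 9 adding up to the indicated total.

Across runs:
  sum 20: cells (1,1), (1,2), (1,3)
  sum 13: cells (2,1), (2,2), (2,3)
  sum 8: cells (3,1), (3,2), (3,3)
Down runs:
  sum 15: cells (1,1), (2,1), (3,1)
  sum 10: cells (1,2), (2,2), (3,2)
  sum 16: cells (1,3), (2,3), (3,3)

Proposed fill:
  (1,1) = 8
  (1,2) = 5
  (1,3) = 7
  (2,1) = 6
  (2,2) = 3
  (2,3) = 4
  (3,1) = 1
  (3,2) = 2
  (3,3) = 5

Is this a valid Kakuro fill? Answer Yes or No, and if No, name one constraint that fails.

Yes

Across: 8+5+7=20; 6+3+4=13; 1+2+5=8. Down: 8+6+1=15; 5+3+2=10; 7+4+5=16. No digit repeats within any run.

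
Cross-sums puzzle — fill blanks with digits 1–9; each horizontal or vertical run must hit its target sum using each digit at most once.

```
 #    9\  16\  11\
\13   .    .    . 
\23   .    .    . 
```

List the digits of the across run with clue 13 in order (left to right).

23 in 3 cells must be {6,8,9}; 16 in 2 cells must be {7,9}.
The 23 across and the 16 down share only 9, so R2C2 = 9.
R1C2 = 16 − 9 = 7 completes the 16 down.
Nothing is forced directly, so branch on R2C1, whose candidates are 6 or 8. If R2C1 = 6: then R1C1 would have to be in {1,2,4,5} for the 13 across but in {3} for the 9 down — contradiction. So R2C1 = 8.
R1C1 = 9 − 8 = 1 completes the 9 down.
R1C3 = 13 − 8 = 5 completes the 13 across.
R2C3 = 23 − 17 = 6 completes the 23 across.

1, 7, 5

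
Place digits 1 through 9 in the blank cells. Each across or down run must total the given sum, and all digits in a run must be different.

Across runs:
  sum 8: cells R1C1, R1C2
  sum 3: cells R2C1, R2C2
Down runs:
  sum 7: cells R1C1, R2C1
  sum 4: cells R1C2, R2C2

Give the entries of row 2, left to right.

3 in 2 cells must be {1,2}; 4 in 2 cells must be {1,3}.
The 3 across and the 4 down share only 1, so R2C2 = 1.
R1C2 = 4 − 1 = 3 completes the 4 down.
R2C1 = 3 − 1 = 2 completes the 3 across.
R1C1 = 8 − 3 = 5 completes the 8 across.

2 1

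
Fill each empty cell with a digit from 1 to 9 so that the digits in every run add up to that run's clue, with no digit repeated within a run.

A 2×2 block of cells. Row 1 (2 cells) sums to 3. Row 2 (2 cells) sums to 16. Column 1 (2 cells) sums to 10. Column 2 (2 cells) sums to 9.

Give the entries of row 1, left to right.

1 2

3 in 2 cells must be {1,2}; 16 in 2 cells must be {7,9}.
The 16 across and the 9 down share only 7, so (2,2) = 7.
(1,2) = 9 − 7 = 2 completes the 9 down.
(2,1) = 16 − 7 = 9 completes the 16 across.
(1,1) = 3 − 2 = 1 completes the 3 across.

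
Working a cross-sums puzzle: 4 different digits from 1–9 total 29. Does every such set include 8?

Yes

The only way to make 29 from 4 distinct digits is {5,7,8,9}, which contains 8.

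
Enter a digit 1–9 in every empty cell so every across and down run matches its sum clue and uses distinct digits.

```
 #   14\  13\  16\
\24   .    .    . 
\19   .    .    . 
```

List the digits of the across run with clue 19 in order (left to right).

6, 4, 9

24 in 3 cells must be {7,8,9}; 16 in 2 cells must be {7,9}.
Nothing is forced directly, so branch on R1C1, whose candidates are 8 or 9. If R1C1 = 9: that forces R1C3 = 7, R2C1 = 5, after which R2C3 would have to be in {6,8} for the 19 across but in {9} for the 16 down — contradiction. So R1C1 = 8.
R2C1 = 14 − 8 = 6 completes the 14 down.
Given what's placed, R2C3 must be 9 to fit the 19 across and 16 down.
R1C3 = 16 − 9 = 7 completes the 16 down.
R2C2 = 19 − 15 = 4 completes the 19 across.
R1C2 = 24 − 15 = 9 completes the 24 across.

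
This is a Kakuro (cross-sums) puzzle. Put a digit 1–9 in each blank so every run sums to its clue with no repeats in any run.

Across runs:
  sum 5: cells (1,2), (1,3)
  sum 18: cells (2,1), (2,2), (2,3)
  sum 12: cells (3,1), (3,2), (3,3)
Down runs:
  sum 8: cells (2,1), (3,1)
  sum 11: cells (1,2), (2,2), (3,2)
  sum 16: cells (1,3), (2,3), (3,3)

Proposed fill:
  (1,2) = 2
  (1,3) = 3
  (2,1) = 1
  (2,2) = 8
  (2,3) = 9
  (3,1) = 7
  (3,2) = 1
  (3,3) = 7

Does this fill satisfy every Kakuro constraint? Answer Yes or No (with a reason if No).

No — the across run (3,1)–(3,3) sums to 15, not 12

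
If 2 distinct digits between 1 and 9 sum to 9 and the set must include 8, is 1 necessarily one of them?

Yes

The only way to make 9 from 2 distinct digits under that restriction is {1,8}, which contains 1.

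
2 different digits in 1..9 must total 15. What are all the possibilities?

{6,9}; {7,8}

2 distinct digits from 1–9 sum between 3 and 17.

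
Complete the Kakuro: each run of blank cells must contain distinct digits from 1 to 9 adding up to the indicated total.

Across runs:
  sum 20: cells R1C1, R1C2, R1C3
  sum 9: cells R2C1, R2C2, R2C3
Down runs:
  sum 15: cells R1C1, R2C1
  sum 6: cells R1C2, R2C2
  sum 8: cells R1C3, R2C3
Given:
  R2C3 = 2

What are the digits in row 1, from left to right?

9 5 6

R1C3 = 8 − 2 = 6 completes the 8 down.
R2C1 = 6: the only remaining digit allowed by both the 9 across and the 15 down.
R2C2 = 9 − 8 = 1 completes the 9 across.
R1C1 = 15 − 6 = 9 completes the 15 down.
R1C2 = 20 − 15 = 5 completes the 20 across.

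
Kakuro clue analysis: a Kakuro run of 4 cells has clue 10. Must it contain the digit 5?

No

The only way to make 10 from 4 distinct digits is {1,2,3,4}, which does not contain 5.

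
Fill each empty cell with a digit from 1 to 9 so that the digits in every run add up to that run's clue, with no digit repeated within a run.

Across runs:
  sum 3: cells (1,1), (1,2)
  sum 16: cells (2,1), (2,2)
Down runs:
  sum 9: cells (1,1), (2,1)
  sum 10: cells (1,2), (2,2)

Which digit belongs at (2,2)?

9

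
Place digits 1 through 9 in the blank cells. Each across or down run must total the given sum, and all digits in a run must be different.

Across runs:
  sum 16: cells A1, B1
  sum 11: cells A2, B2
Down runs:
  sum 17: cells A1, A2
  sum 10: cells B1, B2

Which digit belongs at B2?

3

16 in 2 cells must be {7,9}; 17 in 2 cells must be {8,9}.
The 16 across and the 17 down share only 9, so A1 = 9.
B1 = 16 − 9 = 7 completes the 16 across.
A2 = 17 − 9 = 8 completes the 17 down.
B2 = 11 − 8 = 3 completes the 11 across.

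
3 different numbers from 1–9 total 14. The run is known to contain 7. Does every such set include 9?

No

Counterexample: {1,6,7} sums to 14 under that restriction without using 9.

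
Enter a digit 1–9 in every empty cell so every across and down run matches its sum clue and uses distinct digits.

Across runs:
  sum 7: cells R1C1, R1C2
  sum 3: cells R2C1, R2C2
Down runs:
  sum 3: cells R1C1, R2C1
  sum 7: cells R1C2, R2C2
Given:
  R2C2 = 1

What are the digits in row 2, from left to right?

2, 1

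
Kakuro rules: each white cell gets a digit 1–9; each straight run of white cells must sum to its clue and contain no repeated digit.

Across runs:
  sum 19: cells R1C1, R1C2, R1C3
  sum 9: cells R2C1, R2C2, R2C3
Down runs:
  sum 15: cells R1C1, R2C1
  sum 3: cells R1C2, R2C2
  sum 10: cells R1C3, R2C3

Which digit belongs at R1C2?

3 in 2 cells must be {1,2}.
The 19 across and the 3 down share only 2, so R1C2 = 2.
The 9 across and the 15 down share only 6, so R2C1 = 6.
R2C2 = 3 − 2 = 1 completes the 3 down.
R2C3 = 9 − 7 = 2 completes the 9 across.
R1C1 = 15 − 6 = 9 completes the 15 down.
R1C3 = 19 − 11 = 8 completes the 19 across.

2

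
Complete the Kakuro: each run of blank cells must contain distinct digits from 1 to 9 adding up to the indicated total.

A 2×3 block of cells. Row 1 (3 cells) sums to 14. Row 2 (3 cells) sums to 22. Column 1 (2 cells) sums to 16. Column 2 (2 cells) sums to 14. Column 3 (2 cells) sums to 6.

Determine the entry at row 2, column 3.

16 in 2 cells must be {7,9}.
The 22 across and the 6 down share only 5, so (2,3) = 5.
(1,3) = 6 − 5 = 1 completes the 6 down.
Given what's placed, (2,1) must be 9 to fit the 22 across and 16 down.
(2,2) = 22 − 14 = 8 completes the 22 across.
(1,1) = 16 − 9 = 7 completes the 16 down.
(1,2) = 14 − 8 = 6 completes the 14 across.

5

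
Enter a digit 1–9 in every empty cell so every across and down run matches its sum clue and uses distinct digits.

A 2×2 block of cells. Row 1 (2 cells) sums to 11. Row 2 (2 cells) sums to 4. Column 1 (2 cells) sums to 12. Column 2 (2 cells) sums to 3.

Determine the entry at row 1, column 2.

2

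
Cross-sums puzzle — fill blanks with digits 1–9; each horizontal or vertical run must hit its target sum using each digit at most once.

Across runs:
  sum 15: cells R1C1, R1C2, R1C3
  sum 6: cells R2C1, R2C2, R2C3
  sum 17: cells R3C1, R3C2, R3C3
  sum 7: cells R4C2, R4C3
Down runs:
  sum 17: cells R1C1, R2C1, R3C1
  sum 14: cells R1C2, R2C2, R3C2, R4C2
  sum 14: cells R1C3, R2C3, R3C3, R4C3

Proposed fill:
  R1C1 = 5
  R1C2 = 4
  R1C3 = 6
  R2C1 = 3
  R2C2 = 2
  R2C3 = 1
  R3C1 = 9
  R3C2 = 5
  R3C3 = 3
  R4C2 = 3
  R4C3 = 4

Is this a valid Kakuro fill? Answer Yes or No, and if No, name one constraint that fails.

Yes

Across: 5+4+6=15; 3+2+1=6; 9+5+3=17; 3+4=7. Down: 5+3+9=17; 4+2+5+3=14; 6+1+3+4=14. No digit repeats within any run.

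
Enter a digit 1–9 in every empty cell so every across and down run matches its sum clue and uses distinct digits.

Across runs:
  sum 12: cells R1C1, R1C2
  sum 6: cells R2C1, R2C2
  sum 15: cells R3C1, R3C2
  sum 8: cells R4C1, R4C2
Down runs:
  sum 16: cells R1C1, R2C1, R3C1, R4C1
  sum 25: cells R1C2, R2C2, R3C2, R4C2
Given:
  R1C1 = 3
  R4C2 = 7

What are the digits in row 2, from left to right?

R1C2 = 12 − 3 = 9 completes the 12 across.
R4C1 = 8 − 7 = 1 completes the 8 across.
Nothing is forced directly, so branch on R2C1, whose candidates are 4 or 5. If R2C1 = 4: then R2C2 would have to be in {2} for the 6 across but in {1,3,4,5,6,8} for the 25 down — contradiction. So R2C1 = 5.
R2C2 = 6 − 5 = 1 completes the 6 across.
R3C1 = 16 − 9 = 7 completes the 16 down.
R3C2 = 15 − 7 = 8 completes the 15 across.

5 1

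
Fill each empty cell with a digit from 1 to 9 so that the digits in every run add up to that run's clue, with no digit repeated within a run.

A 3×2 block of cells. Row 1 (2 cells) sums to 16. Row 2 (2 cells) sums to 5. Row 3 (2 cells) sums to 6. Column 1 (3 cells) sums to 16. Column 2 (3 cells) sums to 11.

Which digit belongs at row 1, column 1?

9

16 in 2 cells must be {7,9}.
The 16 across and the 11 down share only 7, so (1,2) = 7.
Given what's placed, (3,2) must be 1 to fit the 6 across and 11 down.
(1,1) = 16 − 7 = 9 completes the 16 across.
(2,2) = 11 − 8 = 3 completes the 11 down.
(3,1) = 6 − 1 = 5 completes the 6 across.
(2,1) = 5 − 3 = 2 completes the 5 across.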